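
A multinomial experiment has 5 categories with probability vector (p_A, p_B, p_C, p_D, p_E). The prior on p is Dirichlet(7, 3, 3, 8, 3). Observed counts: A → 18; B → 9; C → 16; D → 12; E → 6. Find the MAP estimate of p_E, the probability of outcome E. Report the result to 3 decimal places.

The posterior is Dirichlet(αᵢ + nᵢ) = Dirichlet(25, 12, 19, 20, 9).
For a Dirichlet(a₁,…,a_K) with all aᵢ > 1, the mode has j-th component (aⱼ − 1)/(Σaᵢ − K).
Here Σaᵢ = 85 and K = 5, so p_E = (9 − 1)/(85 − 5) = 8/80 ≈ 0.100.

MAP estimate of p_E = 0.100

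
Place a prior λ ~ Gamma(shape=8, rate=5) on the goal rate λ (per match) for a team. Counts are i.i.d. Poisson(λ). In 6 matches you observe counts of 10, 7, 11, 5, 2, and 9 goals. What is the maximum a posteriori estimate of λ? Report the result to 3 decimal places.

λ̂_MAP = 4.636

Σxᵢ = 10+7+11+5+2+9 = 44, with n = 6.
Posterior ∝ λ^7e^(−5λ) · λ^44e^(−6λ) = λ^51e^(−11λ), i.e. Gamma(shape=52, rate=11).
The mode of a Gamma(a, b) with a ≥ 1 (shape–rate) is (a−1)/b = 51/11 ≈ 4.636.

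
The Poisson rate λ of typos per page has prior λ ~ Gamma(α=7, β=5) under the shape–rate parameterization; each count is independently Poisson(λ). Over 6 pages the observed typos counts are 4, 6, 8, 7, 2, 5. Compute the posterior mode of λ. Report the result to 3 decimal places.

Σxᵢ = 4+6+8+7+2+5 = 32, with n = 6.
Posterior ∝ λ^6e^(−5λ) · λ^32e^(−6λ) = λ^38e^(−11λ), i.e. Gamma(shape=39, rate=11).
The mode of a Gamma(a, b) with a ≥ 1 (shape–rate) is (a−1)/b = 38/11 ≈ 3.455.

λ̂_MAP = 3.455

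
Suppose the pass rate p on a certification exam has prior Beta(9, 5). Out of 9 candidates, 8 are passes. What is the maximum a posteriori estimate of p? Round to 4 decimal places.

p̂_MAP = 0.7619

Prior: Beta(9, 5).
Data: 8 successes in 9 trials. The binomial likelihood contributes p^8(1−p)^1, so the posterior is Beta(9+8, 5+1) = Beta(17, 6).
For Beta(a, b) with a, b > 1 the mode is (a−1)/(a+b−2) = 16/21 ≈ 0.7619.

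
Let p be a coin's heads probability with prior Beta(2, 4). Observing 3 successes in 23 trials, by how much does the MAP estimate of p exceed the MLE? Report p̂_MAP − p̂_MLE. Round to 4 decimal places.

Posterior is Beta(5, 24); MAP = (5−1)/(29−2) = 4/27 ≈ 0.14815.
MLE ignores the prior: p̂_MLE = k/n = 3/23 ≈ 0.13043.
Difference = 4/27 − 3/23 = 11/621 ≈ 0.0177.

MAP − MLE = 0.0177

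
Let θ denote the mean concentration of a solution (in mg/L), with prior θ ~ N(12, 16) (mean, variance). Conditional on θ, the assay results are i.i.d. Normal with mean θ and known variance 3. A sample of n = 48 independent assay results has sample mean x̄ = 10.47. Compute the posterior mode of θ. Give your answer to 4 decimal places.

θ̂_MAP = 10.4760

n = 48, x̄ = 10.47.
For a Normal prior and Normal likelihood with known variance, the posterior is Normal; its mode equals its mean, the precision-weighted average.
Prior precision 1/σ₀² = 1/16 = 0.0625; data precision n/σ² = 48/3 = 16.
θ̂ = (0.0625·12 + 16·10.47) / (0.0625 + 16) = 168.27/16.0625 = 67308/6425 ≈ 10.4760.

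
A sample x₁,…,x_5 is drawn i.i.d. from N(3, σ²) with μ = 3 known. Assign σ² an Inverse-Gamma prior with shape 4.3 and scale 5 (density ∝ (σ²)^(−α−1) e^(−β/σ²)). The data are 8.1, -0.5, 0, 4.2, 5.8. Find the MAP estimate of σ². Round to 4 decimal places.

σ̂²_MAP = 4.2654

Sum of squared deviations about the known mean: SS = (8.1−3)² + (-0.5−3)² + (0−3)² + (4.2−3)² + (5.8−3)² = 56.54.
The Normal likelihood contributes (σ²)^(−n/2) exp(−SS/(2σ²)), so the posterior is Inverse-Gamma(α + n/2, β + SS/2) = Inverse-Gamma(6.8, 33.27).
The mode of Inverse-Gamma(a, b) is b/(a+1) = 33.27/7.8 ≈ 4.2654.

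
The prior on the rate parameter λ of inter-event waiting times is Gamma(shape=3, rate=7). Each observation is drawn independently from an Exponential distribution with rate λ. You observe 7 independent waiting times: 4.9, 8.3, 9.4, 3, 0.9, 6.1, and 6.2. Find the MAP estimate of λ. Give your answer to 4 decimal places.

λ̂_MAP = 0.1965

The Exponential(rate=λ) likelihood is ∝ λ^n e^(−λΣtᵢ). Here n = 7 and Σtᵢ = 4.9 + 8.3 + 9.4 + 3 + 0.9 + 6.1 + 6.2 = 38.8.
Posterior ∝ λ^2e^(−7λ) · λ^7e^(−38.8λ) = λ^9e^(−45.8λ), i.e. Gamma(10, 45.8).
Mode = (a−1)/b = 9/45.8 ≈ 0.1965.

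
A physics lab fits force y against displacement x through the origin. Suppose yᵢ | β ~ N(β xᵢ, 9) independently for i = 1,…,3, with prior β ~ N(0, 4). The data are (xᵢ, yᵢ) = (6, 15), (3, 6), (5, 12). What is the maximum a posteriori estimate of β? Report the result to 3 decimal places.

β̂_MAP = 2.325

log p(β | y) = −Σ(yᵢ − βxᵢ)²/(2·9) − β²/(2·4) + const.
Setting the derivative to zero: Σxᵢ(yᵢ − βxᵢ)/9 − β/4 = 0, so β = Σxᵢyᵢ / (Σxᵢ² + σ²/τ²).
Σxᵢyᵢ = 6·15 + 3·6 + 5·12 = 168; Σxᵢ² = 70; σ²/τ² = 2.25.
β̂_MAP = 168 / (70 + 2.25) = 168/72.25 ≈ 2.325.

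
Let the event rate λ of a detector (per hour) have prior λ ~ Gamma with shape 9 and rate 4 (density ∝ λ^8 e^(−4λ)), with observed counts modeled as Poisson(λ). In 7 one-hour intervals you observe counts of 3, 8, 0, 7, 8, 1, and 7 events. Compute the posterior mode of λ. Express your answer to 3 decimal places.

λ̂_MAP = 3.818

Σxᵢ = 3+8+0+7+8+1+7 = 34, with n = 7.
Posterior ∝ λ^8e^(−4λ) · λ^34e^(−7λ) = λ^42e^(−11λ), i.e. Gamma(shape=43, rate=11).
The mode of a Gamma(a, b) with a ≥ 1 (shape–rate) is (a−1)/b = 42/11 ≈ 3.818.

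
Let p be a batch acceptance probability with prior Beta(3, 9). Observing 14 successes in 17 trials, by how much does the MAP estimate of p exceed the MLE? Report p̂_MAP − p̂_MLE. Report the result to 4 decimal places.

MAP − MLE = -0.2309

Posterior is Beta(17, 12); MAP = (17−1)/(29−2) = 16/27 ≈ 0.59259.
MLE ignores the prior: p̂_MLE = k/n = 14/17 ≈ 0.82353.
Difference = 16/27 − 14/17 = -106/459 ≈ -0.2309.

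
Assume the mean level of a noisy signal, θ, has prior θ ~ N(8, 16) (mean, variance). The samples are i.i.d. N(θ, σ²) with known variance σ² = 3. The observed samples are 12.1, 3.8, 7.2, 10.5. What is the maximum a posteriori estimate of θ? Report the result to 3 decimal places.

θ̂_MAP = 8.382

n = 4; x̄ = (12.1 + 3.8 + 7.2 + 10.5)/4 = 33.6/4 = 8.4.
For a Normal prior and Normal likelihood with known variance, the posterior is Normal; its mode equals its mean, the precision-weighted average.
Prior precision 1/σ₀² = 1/16 = 0.0625; data precision n/σ² = 4/3.
θ̂ = (0.0625·8 + (4/3)·8.4) / (0.0625 + 4/3) = 11.7/(67/48) = 2808/335 ≈ 8.382.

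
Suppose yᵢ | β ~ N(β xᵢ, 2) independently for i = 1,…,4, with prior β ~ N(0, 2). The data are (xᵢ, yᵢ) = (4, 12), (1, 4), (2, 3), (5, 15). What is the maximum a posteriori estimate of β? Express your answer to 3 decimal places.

log p(β | y) = −Σ(yᵢ − βxᵢ)²/(2·2) − β²/(2·2) + const.
Setting the derivative to zero: Σxᵢ(yᵢ − βxᵢ)/2 − β/2 = 0, so β = Σxᵢyᵢ / (Σxᵢ² + σ²/τ²).
Σxᵢyᵢ = 4·12 + 1·4 + 2·3 + 5·15 = 133; Σxᵢ² = 46; σ²/τ² = 1.
β̂_MAP = 133 / (46 + 1) = 133/47 ≈ 2.830.

β̂_MAP = 2.830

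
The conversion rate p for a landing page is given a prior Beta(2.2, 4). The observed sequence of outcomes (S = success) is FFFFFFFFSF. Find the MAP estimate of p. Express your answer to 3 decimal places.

p̂_MAP = 0.155

Prior: Beta(2.2, 4).
Data: 1 success in 10 trials (from the sequence). The binomial likelihood contributes p(1−p)^9, so the posterior is Beta(2.2+1, 4+9) = Beta(3.2, 13).
For Beta(a, b) with a, b > 1 the mode is (a−1)/(a+b−2) = 2.2/14.2 ≈ 0.155.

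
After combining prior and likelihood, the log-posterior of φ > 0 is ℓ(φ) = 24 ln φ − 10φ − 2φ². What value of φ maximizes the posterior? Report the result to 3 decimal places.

ℓ'(φ) = 24/φ − 10 − 4φ. Setting this to zero and multiplying by φ: 4φ² + 10φ − 24 = 0.
φ = (−10 + √(10² + 4·4·24)) / (2·4) = (−10 + √484) / 8 = (−10 + 22)/8 = 3/2.
ℓ''(φ) = −24/φ² − 4 < 0, confirming a maximum.

φ̂_MAP = 1.500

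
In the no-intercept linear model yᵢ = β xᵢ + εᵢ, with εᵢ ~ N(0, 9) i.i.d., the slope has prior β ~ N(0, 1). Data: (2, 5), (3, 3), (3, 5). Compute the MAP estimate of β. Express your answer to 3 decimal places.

β̂_MAP = 1.097

log p(β | y) = −Σ(yᵢ − βxᵢ)²/(2·9) − β²/(2·1) + const.
Setting the derivative to zero: Σxᵢ(yᵢ − βxᵢ)/9 − β/1 = 0, so β = Σxᵢyᵢ / (Σxᵢ² + σ²/τ²).
Σxᵢyᵢ = 2·5 + 3·3 + 3·5 = 34; Σxᵢ² = 22; σ²/τ² = 9.
β̂_MAP = 34 / (22 + 9) = 34/31 ≈ 1.097.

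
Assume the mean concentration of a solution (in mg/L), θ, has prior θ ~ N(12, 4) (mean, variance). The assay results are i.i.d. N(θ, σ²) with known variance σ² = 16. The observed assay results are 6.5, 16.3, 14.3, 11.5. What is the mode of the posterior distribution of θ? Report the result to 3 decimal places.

θ̂_MAP = 12.075

n = 4; x̄ = (6.5 + 16.3 + 14.3 + 11.5)/4 = 48.6/4 = 12.15.
For a Normal prior and Normal likelihood with known variance, the posterior is Normal; its mode equals its mean, the precision-weighted average.
Prior precision 1/σ₀² = 1/4 = 0.25; data precision n/σ² = 4/16 = 0.25.
θ̂ = (0.25·12 + 0.25·12.15) / (0.25 + 0.25) = 6.0375/0.5 = 12.075.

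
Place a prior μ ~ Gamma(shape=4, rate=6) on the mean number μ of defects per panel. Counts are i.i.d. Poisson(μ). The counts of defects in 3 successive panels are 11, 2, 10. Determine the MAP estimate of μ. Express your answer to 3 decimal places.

Σxᵢ = 11+2+10 = 23, with n = 3.
Posterior ∝ μ^3e^(−6μ) · μ^23e^(−3μ) = μ^26e^(−9μ), i.e. Gamma(shape=27, rate=9).
The mode of a Gamma(a, b) with a ≥ 1 (shape–rate) is (a−1)/b = 26/9 ≈ 2.889.

μ̂_MAP = 2.889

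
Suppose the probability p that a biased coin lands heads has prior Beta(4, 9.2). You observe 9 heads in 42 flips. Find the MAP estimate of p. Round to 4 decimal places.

Prior: Beta(4, 9.2).
Data: 9 successes in 42 trials. The binomial likelihood contributes p^9(1−p)^33, so the posterior is Beta(4+9, 9.2+33) = Beta(13, 42.2).
For Beta(a, b) with a, b > 1 the mode is (a−1)/(a+b−2) = 12/53.2 ≈ 0.2256.

p̂_MAP = 0.2256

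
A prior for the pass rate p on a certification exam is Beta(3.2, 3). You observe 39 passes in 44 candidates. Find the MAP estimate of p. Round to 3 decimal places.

p̂_MAP = 0.855

Prior: Beta(3.2, 3).
Data: 39 successes in 44 trials. The binomial likelihood contributes p^39(1−p)^5, so the posterior is Beta(3.2+39, 3+5) = Beta(42.2, 8).
For Beta(a, b) with a, b > 1 the mode is (a−1)/(a+b−2) = 41.2/48.2 ≈ 0.855.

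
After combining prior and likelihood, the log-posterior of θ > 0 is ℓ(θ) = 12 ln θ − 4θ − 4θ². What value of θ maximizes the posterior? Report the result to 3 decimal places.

ℓ'(θ) = 12/θ − 4 − 8θ. Setting this to zero and multiplying by θ: 8θ² + 4θ − 12 = 0.
θ = (−4 + √(4² + 4·8·12)) / (2·8) = (−4 + √400) / 16 = (−4 + 20)/16 = 1.
ℓ''(θ) = −12/θ² − 8 < 0, confirming a maximum.

θ̂_MAP = 1.000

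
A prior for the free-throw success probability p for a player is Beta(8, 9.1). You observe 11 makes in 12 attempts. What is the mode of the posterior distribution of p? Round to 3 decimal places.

Prior: Beta(8, 9.1).
Data: 11 successes in 12 trials. The binomial likelihood contributes p^11(1−p)^1, so the posterior is Beta(8+11, 9.1+1) = Beta(19, 10.1).
For Beta(a, b) with a, b > 1 the mode is (a−1)/(a+b−2) = 18/27.1 ≈ 0.664.

p̂_MAP = 0.664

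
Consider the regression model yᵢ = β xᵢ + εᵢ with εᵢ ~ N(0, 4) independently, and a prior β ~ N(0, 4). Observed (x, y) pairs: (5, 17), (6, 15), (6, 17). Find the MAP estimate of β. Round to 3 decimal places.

β̂_MAP = 2.827

log p(β | y) = −Σ(yᵢ − βxᵢ)²/(2·4) − β²/(2·4) + const.
Setting the derivative to zero: Σxᵢ(yᵢ − βxᵢ)/4 − β/4 = 0, so β = Σxᵢyᵢ / (Σxᵢ² + σ²/τ²).
Σxᵢyᵢ = 5·17 + 6·15 + 6·17 = 277; Σxᵢ² = 97; σ²/τ² = 1.
β̂_MAP = 277 / (97 + 1) = 277/98 ≈ 2.827.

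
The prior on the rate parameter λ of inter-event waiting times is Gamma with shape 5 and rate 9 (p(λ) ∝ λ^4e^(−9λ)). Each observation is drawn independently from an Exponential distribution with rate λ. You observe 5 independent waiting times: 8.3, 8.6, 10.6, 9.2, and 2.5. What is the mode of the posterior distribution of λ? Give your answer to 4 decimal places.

The Exponential(rate=λ) likelihood is ∝ λ^n e^(−λΣtᵢ). Here n = 5 and Σtᵢ = 8.3 + 8.6 + 10.6 + 9.2 + 2.5 = 39.2.
Posterior ∝ λ^4e^(−9λ) · λ^5e^(−39.2λ) = λ^9e^(−48.2λ), i.e. Gamma(10, 48.2).
Mode = (a−1)/b = 9/48.2 ≈ 0.1867.

λ̂_MAP = 0.1867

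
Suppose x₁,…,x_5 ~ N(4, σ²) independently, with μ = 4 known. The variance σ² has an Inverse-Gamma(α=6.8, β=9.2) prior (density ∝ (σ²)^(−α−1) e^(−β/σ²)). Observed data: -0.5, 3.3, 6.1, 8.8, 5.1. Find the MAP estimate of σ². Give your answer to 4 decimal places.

σ̂²_MAP = 3.2913

Sum of squared deviations about the known mean: SS = (-0.5−4)² + (3.3−4)² + (6.1−4)² + (8.8−4)² + (5.1−4)² = 49.4.
The Normal likelihood contributes (σ²)^(−n/2) exp(−SS/(2σ²)), so the posterior is Inverse-Gamma(α + n/2, β + SS/2) = Inverse-Gamma(9.3, 33.9).
The mode of Inverse-Gamma(a, b) is b/(a+1) = 33.9/10.3 ≈ 3.2913.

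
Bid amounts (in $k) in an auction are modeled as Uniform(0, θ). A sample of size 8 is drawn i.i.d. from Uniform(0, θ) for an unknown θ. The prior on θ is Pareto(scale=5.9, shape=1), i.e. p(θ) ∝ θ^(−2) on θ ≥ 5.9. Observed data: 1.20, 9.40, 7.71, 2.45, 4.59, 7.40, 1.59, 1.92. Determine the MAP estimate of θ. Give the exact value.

The Uniform(0, θ) likelihood is θ^(−n) for θ ≥ max(xᵢ), zero otherwise. Here max(xᵢ) = 9.40.
Posterior ∝ θ^(−2) · θ^(−8) = θ^(−10) on θ ≥ max(5.9, 9.40) = 9.40.
This density is strictly decreasing in θ, so the posterior mode lies at the lower boundary of the support.

θ̂_MAP = 9.40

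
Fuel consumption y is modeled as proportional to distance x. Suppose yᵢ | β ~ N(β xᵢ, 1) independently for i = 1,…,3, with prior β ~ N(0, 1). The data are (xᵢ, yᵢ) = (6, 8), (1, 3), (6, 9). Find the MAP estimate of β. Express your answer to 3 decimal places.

log p(β | y) = −Σ(yᵢ − βxᵢ)²/(2·1) − β²/(2·1) + const.
Setting the derivative to zero: Σxᵢ(yᵢ − βxᵢ)/1 − β/1 = 0, so β = Σxᵢyᵢ / (Σxᵢ² + σ²/τ²).
Σxᵢyᵢ = 6·8 + 1·3 + 6·9 = 105; Σxᵢ² = 73; σ²/τ² = 1.
β̂_MAP = 105 / (73 + 1) = 105/74 ≈ 1.419.

β̂_MAP = 1.419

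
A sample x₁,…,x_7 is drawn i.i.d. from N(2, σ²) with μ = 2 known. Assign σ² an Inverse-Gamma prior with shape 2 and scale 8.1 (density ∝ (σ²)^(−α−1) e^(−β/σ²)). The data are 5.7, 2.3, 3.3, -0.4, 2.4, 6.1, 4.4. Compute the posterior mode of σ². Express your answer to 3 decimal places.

Sum of squared deviations about the known mean: SS = (5.7−2)² + (2.3−2)² + (3.3−2)² + (-0.4−2)² + (2.4−2)² + (6.1−2)² + (4.4−2)² = 43.96.
The Normal likelihood contributes (σ²)^(−n/2) exp(−SS/(2σ²)), so the posterior is Inverse-Gamma(α + n/2, β + SS/2) = Inverse-Gamma(5.5, 30.08).
The mode of Inverse-Gamma(a, b) is b/(a+1) = 30.08/6.5 ≈ 4.628.

σ̂²_MAP = 4.628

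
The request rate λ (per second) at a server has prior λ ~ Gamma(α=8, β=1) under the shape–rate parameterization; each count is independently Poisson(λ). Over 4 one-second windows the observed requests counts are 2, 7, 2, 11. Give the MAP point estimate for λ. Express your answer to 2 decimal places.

λ̂_MAP = 5.80

Σxᵢ = 2+7+2+11 = 22, with n = 4.
Posterior ∝ λ^7e^(−1λ) · λ^22e^(−4λ) = λ^29e^(−5λ), i.e. Gamma(shape=30, rate=5).
The mode of a Gamma(a, b) with a ≥ 1 (shape–rate) is (a−1)/b = 29/5 ≈ 5.80.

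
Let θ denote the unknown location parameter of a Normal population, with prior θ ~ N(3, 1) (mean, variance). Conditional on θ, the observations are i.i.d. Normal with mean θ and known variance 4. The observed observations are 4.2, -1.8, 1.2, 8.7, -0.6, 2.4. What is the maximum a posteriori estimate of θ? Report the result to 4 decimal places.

n = 6; x̄ = (4.2 + (-1.8) + 1.2 + 8.7 + (-0.6) + 2.4)/6 = 14.1/6 = 2.35.
For a Normal prior and Normal likelihood with known variance, the posterior is Normal; its mode equals its mean, the precision-weighted average.
Prior precision 1/σ₀² = 1/1 = 1; data precision n/σ² = 6/4 = 1.5.
θ̂ = (1·3 + 1.5·2.35) / (1 + 1.5) = 6.525/2.5 = 2.6100.

θ̂_MAP = 2.6100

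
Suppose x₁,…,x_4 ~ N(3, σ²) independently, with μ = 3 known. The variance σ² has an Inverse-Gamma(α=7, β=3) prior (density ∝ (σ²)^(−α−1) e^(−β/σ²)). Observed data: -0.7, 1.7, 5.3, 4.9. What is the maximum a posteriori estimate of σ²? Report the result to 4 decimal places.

σ̂²_MAP = 1.5140

Sum of squared deviations about the known mean: SS = (-0.7−3)² + (1.7−3)² + (5.3−3)² + (4.9−3)² = 24.28.
The Normal likelihood contributes (σ²)^(−n/2) exp(−SS/(2σ²)), so the posterior is Inverse-Gamma(α + n/2, β + SS/2) = Inverse-Gamma(9, 15.14).
The mode of Inverse-Gamma(a, b) is b/(a+1) = 15.14/10 ≈ 1.5140.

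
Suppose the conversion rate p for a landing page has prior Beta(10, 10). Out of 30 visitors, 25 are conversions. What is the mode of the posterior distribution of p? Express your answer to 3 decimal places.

p̂_MAP = 0.708

Prior: Beta(10, 10).
Data: 25 successes in 30 trials. The binomial likelihood contributes p^25(1−p)^5, so the posterior is Beta(10+25, 10+5) = Beta(35, 15).
For Beta(a, b) with a, b > 1 the mode is (a−1)/(a+b−2) = 34/48 ≈ 0.708.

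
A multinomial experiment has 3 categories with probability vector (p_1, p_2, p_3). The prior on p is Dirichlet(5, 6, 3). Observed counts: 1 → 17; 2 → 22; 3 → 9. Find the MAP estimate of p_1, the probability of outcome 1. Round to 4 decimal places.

MAP estimate: 0.3559

The posterior is Dirichlet(αᵢ + nᵢ) = Dirichlet(22, 28, 12).
For a Dirichlet(a₁,…,a_K) with all aᵢ > 1, the mode has j-th component (aⱼ − 1)/(Σaᵢ − K).
Here Σaᵢ = 62 and K = 3, so p_1 = (22 − 1)/(62 − 3) = 21/59 ≈ 0.3559.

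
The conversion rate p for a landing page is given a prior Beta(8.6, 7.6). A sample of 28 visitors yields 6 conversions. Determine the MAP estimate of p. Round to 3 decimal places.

p̂_MAP = 0.322

Prior: Beta(8.6, 7.6).
Data: 6 successes in 28 trials. The binomial likelihood contributes p^6(1−p)^22, so the posterior is Beta(8.6+6, 7.6+22) = Beta(14.6, 29.6).
For Beta(a, b) with a, b > 1 the mode is (a−1)/(a+b−2) = 13.6/42.2 ≈ 0.322.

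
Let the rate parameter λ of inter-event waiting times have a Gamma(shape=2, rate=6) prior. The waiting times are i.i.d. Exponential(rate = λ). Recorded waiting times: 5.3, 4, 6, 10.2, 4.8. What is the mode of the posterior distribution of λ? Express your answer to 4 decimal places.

The Exponential(rate=λ) likelihood is ∝ λ^n e^(−λΣtᵢ). Here n = 5 and Σtᵢ = 5.3 + 4 + 6 + 10.2 + 4.8 = 30.3.
Posterior ∝ λe^(−6λ) · λ^5e^(−30.3λ) = λ^6e^(−36.3λ), i.e. Gamma(7, 36.3).
Mode = (a−1)/b = 6/36.3 ≈ 0.1653.

λ̂_MAP = 0.1653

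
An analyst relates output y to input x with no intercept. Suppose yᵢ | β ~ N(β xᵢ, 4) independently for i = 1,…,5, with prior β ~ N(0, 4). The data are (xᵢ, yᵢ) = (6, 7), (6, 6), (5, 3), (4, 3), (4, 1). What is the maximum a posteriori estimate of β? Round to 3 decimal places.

log p(β | y) = −Σ(yᵢ − βxᵢ)²/(2·4) − β²/(2·4) + const.
Setting the derivative to zero: Σxᵢ(yᵢ − βxᵢ)/4 − β/4 = 0, so β = Σxᵢyᵢ / (Σxᵢ² + σ²/τ²).
Σxᵢyᵢ = 6·7 + 6·6 + 5·3 + 4·3 + 4·1 = 109; Σxᵢ² = 129; σ²/τ² = 1.
β̂_MAP = 109 / (129 + 1) = 109/130 ≈ 0.838.

β̂_MAP = 0.838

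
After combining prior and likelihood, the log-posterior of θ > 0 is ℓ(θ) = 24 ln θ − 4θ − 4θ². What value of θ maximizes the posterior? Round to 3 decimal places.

θ̂_MAP = 1.500

ℓ'(θ) = 24/θ − 4 − 8θ. Setting this to zero and multiplying by θ: 8θ² + 4θ − 24 = 0.
θ = (−4 + √(4² + 4·8·24)) / (2·8) = (−4 + √784) / 16 = (−4 + 28)/16 = 3/2.
ℓ''(θ) = −24/θ² − 8 < 0, confirming a maximum.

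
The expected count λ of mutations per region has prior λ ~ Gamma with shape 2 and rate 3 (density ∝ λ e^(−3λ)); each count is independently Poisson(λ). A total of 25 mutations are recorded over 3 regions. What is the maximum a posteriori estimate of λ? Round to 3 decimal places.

λ̂_MAP = 4.333

Σxᵢ = 25, n = 3.
Posterior ∝ λe^(−3λ) · λ^25e^(−3λ) = λ^26e^(−6λ), i.e. Gamma(shape=27, rate=6).
The mode of a Gamma(a, b) with a ≥ 1 (shape–rate) is (a−1)/b = 26/6 ≈ 4.333.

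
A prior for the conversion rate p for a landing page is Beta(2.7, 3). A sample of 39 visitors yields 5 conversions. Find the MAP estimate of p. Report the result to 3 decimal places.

p̂_MAP = 0.157

Prior: Beta(2.7, 3).
Data: 5 successes in 39 trials. The binomial likelihood contributes p^5(1−p)^34, so the posterior is Beta(2.7+5, 3+34) = Beta(7.7, 37).
For Beta(a, b) with a, b > 1 the mode is (a−1)/(a+b−2) = 6.7/42.7 ≈ 0.157.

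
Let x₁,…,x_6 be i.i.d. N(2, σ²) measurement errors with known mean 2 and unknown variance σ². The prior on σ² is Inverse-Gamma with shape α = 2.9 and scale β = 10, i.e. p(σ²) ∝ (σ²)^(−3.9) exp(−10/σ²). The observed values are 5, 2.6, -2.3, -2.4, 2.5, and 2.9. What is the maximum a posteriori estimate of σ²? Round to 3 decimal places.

σ̂²_MAP = 4.947

Sum of squared deviations about the known mean: SS = (5−2)² + (2.6−2)² + (-2.3−2)² + (-2.4−2)² + (2.5−2)² + (2.9−2)² = 48.27.
The Normal likelihood contributes (σ²)^(−n/2) exp(−SS/(2σ²)), so the posterior is Inverse-Gamma(α + n/2, β + SS/2) = Inverse-Gamma(5.9, 34.135).
The mode of Inverse-Gamma(a, b) is b/(a+1) = 34.135/6.9 ≈ 4.947.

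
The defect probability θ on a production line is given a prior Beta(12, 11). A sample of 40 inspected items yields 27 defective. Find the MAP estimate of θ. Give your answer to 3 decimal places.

θ̂_MAP = 0.623

Prior: Beta(12, 11).
Data: 27 successes in 40 trials. The binomial likelihood contributes θ^27(1−θ)^13, so the posterior is Beta(12+27, 11+13) = Beta(39, 24).
For Beta(a, b) with a, b > 1 the mode is (a−1)/(a+b−2) = 38/61 ≈ 0.623.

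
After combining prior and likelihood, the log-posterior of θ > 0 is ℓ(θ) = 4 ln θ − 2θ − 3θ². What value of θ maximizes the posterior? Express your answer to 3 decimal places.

θ̂_MAP = 0.667

ℓ'(θ) = 4/θ − 2 − 6θ. Setting this to zero and multiplying by θ: 6θ² + 2θ − 4 = 0.
θ = (−2 + √(2² + 4·6·4)) / (2·6) = (−2 + √100) / 12 = (−2 + 10)/12 = 2/3.
ℓ''(θ) = −4/θ² − 6 < 0, confirming a maximum.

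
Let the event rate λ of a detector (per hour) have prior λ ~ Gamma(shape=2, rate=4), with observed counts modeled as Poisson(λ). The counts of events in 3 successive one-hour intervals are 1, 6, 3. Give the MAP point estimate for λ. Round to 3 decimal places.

Σxᵢ = 1+6+3 = 10, with n = 3.
Posterior ∝ λe^(−4λ) · λ^10e^(−3λ) = λ^11e^(−7λ), i.e. Gamma(shape=12, rate=7).
The mode of a Gamma(a, b) with a ≥ 1 (shape–rate) is (a−1)/b = 11/7 ≈ 1.571.

λ̂_MAP = 1.571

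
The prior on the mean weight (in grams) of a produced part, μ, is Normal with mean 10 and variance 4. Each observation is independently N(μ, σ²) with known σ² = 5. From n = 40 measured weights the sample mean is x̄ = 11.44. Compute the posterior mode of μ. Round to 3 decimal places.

μ̂_MAP = 11.396

n = 40, x̄ = 11.44.
For a Normal prior and Normal likelihood with known variance, the posterior is Normal; its mode equals its mean, the precision-weighted average.
Prior precision 1/σ₀² = 1/4 = 0.25; data precision n/σ² = 40/5 = 8.
μ̂ = (0.25·10 + 8·11.44) / (0.25 + 8) = 94.02/8.25 = 3134/275 ≈ 11.396.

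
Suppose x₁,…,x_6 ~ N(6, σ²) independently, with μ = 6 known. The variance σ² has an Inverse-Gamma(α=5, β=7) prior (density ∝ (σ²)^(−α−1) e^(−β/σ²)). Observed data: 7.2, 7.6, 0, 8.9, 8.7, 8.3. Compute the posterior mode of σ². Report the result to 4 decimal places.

σ̂²_MAP = 4.1661

Sum of squared deviations about the known mean: SS = (7.2−6)² + (7.6−6)² + (0−6)² + (8.9−6)² + (8.7−6)² + (8.3−6)² = 60.99.
The Normal likelihood contributes (σ²)^(−n/2) exp(−SS/(2σ²)), so the posterior is Inverse-Gamma(α + n/2, β + SS/2) = Inverse-Gamma(8, 37.495).
The mode of Inverse-Gamma(a, b) is b/(a+1) = 37.495/9 ≈ 4.1661.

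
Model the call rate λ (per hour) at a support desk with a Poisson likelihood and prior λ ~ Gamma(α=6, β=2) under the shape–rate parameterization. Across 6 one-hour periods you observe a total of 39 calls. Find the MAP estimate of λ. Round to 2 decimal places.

λ̂_MAP = 5.50

Σxᵢ = 39, n = 6.
Posterior ∝ λ^5e^(−2λ) · λ^39e^(−6λ) = λ^44e^(−8λ), i.e. Gamma(shape=45, rate=8).
The mode of a Gamma(a, b) with a ≥ 1 (shape–rate) is (a−1)/b = 44/8 ≈ 5.50.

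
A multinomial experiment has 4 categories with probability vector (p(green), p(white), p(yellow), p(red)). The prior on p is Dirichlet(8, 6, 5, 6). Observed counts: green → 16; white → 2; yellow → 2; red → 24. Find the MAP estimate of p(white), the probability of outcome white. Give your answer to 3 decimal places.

The posterior is Dirichlet(αᵢ + nᵢ) = Dirichlet(24, 8, 7, 30).
For a Dirichlet(a₁,…,a_K) with all aᵢ > 1, the mode has j-th component (aⱼ − 1)/(Σaᵢ − K).
Here Σaᵢ = 69 and K = 4, so p(white) = (8 − 1)/(69 − 4) = 7/65 ≈ 0.108.

MAP estimate of p(white) = 0.108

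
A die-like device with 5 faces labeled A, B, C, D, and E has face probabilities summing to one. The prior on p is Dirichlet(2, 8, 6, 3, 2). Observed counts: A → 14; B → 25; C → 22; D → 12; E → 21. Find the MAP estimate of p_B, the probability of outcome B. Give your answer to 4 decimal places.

The posterior is Dirichlet(αᵢ + nᵢ) = Dirichlet(16, 33, 28, 15, 23).
For a Dirichlet(a₁,…,a_K) with all aᵢ > 1, the mode has j-th component (aⱼ − 1)/(Σaᵢ − K).
Here Σaᵢ = 115 and K = 5, so p_B = (33 − 1)/(115 − 5) = 32/110 ≈ 0.2909.

MAP estimate of p_B = 0.2909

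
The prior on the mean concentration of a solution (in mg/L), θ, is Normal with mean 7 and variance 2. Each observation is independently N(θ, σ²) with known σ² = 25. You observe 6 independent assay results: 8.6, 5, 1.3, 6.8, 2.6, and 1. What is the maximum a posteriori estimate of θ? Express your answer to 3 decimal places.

n = 6; x̄ = (8.6 + 5 + 1.3 + 6.8 + 2.6 + 1)/6 = 25.3/6 = 253/60 ≈ 4.2167.
For a Normal prior and Normal likelihood with known variance, the posterior is Normal; its mode equals its mean, the precision-weighted average.
Prior precision 1/σ₀² = 1/2 = 0.5; data precision n/σ² = 6/25 = 0.24.
θ̂ = (0.5·7 + 0.24·(253/60)) / (0.5 + 0.24) = 4.512/0.74 = 1128/185 ≈ 6.097.

θ̂_MAP = 6.097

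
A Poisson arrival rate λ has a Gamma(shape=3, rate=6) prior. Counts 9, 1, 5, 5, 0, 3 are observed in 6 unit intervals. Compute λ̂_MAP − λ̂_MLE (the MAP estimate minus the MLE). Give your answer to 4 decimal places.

Σxᵢ = 23. Posterior is Gamma(26, 12); MAP = (26−1)/12 = 25/12 ≈ 2.08333.
MLE = x̄ = 23/6 ≈ 3.83333.
Difference = 25/12 − 23/6 = -7/4 ≈ -1.7500.

MAP − MLE = -1.7500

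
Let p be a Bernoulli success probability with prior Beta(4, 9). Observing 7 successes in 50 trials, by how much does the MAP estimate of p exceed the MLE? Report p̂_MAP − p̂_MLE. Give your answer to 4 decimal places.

Posterior is Beta(11, 52); MAP = (11−1)/(63−2) = 10/61 ≈ 0.16393.
MLE ignores the prior: p̂_MLE = k/n = 7/50 ≈ 0.14000.
Difference = 10/61 − 7/50 = 73/3050 ≈ 0.0239.

MAP − MLE = 0.0239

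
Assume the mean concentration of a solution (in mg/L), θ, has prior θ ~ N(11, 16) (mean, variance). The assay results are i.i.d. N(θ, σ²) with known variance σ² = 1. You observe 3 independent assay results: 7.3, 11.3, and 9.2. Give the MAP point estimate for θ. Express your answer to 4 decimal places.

n = 3; x̄ = (7.3 + 11.3 + 9.2)/3 = 27.8/3 = 139/15 ≈ 9.2667.
For a Normal prior and Normal likelihood with known variance, the posterior is Normal; its mode equals its mean, the precision-weighted average.
Prior precision 1/σ₀² = 1/16 = 0.0625; data precision n/σ² = 3/1 = 3.
θ̂ = (0.0625·11 + 3·(139/15)) / (0.0625 + 3) = 28.4875/3.0625 = 2279/245 ≈ 9.3020.

θ̂_MAP = 9.3020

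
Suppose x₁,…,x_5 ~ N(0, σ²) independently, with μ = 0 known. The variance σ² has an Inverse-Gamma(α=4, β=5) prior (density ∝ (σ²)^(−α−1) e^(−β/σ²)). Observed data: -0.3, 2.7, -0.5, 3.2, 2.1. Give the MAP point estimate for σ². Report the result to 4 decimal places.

Sum of squared deviations about the known mean: SS = (-0.3−0)² + (2.7−0)² + (-0.5−0)² + (3.2−0)² + (2.1−0)² = 22.28.
The Normal likelihood contributes (σ²)^(−n/2) exp(−SS/(2σ²)), so the posterior is Inverse-Gamma(α + n/2, β + SS/2) = Inverse-Gamma(6.5, 16.14).
The mode of Inverse-Gamma(a, b) is b/(a+1) = 16.14/7.5 ≈ 2.1520.

σ̂²_MAP = 2.1520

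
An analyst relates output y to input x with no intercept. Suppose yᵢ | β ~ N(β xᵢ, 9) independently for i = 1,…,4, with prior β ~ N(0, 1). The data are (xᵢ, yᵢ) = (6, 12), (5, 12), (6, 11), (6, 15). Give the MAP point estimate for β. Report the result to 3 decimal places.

β̂_MAP = 2.028

log p(β | y) = −Σ(yᵢ − βxᵢ)²/(2·9) − β²/(2·1) + const.
Setting the derivative to zero: Σxᵢ(yᵢ − βxᵢ)/9 − β/1 = 0, so β = Σxᵢyᵢ / (Σxᵢ² + σ²/τ²).
Σxᵢyᵢ = 6·12 + 5·12 + 6·11 + 6·15 = 288; Σxᵢ² = 133; σ²/τ² = 9.
β̂_MAP = 288 / (133 + 9) = 288/142 ≈ 2.028.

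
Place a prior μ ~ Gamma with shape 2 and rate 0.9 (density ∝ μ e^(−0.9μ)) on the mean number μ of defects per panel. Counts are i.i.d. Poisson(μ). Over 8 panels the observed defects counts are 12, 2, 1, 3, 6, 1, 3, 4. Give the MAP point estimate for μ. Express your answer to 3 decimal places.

μ̂_MAP = 3.708

Σxᵢ = 12+2+1+3+6+1+3+4 = 32, with n = 8.
Posterior ∝ μe^(−0.9μ) · μ^32e^(−8μ) = μ^33e^(−8.9μ), i.e. Gamma(shape=34, rate=8.9).
The mode of a Gamma(a, b) with a ≥ 1 (shape–rate) is (a−1)/b = 33/8.9 ≈ 3.708.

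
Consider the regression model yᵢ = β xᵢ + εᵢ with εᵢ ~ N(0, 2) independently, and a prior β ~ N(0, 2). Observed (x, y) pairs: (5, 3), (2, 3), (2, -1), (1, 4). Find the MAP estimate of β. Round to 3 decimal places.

β̂_MAP = 0.657

log p(β | y) = −Σ(yᵢ − βxᵢ)²/(2·2) − β²/(2·2) + const.
Setting the derivative to zero: Σxᵢ(yᵢ − βxᵢ)/2 − β/2 = 0, so β = Σxᵢyᵢ / (Σxᵢ² + σ²/τ²).
Σxᵢyᵢ = 5·3 + 2·3 + 2·(-1) + 1·4 = 23; Σxᵢ² = 34; σ²/τ² = 1.
β̂_MAP = 23 / (34 + 1) = 23/35 ≈ 0.657.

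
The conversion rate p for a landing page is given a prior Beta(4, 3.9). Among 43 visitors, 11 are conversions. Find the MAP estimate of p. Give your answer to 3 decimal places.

Prior: Beta(4, 3.9).
Data: 11 successes in 43 trials. The binomial likelihood contributes p^11(1−p)^32, so the posterior is Beta(4+11, 3.9+32) = Beta(15, 35.9).
For Beta(a, b) with a, b > 1 the mode is (a−1)/(a+b−2) = 14/48.9 ≈ 0.286.

p̂_MAP = 0.286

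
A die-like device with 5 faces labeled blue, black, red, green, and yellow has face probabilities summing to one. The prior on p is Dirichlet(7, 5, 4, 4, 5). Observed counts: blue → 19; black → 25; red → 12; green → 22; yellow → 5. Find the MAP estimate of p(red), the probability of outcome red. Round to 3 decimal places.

The posterior is Dirichlet(αᵢ + nᵢ) = Dirichlet(26, 30, 16, 26, 10).
For a Dirichlet(a₁,…,a_K) with all aᵢ > 1, the mode has j-th component (aⱼ − 1)/(Σaᵢ − K).
Here Σaᵢ = 108 and K = 5, so p(red) = (16 − 1)/(108 − 5) = 15/103 ≈ 0.146.

MAP estimate of p(red) = 0.146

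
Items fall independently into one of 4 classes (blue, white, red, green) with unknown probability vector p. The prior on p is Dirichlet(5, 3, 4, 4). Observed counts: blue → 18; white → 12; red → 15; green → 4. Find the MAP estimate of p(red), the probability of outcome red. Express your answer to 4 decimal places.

MAP estimate of p(red) = 0.2951

The posterior is Dirichlet(αᵢ + nᵢ) = Dirichlet(23, 15, 19, 8).
For a Dirichlet(a₁,…,a_K) with all aᵢ > 1, the mode has j-th component (aⱼ − 1)/(Σaᵢ − K).
Here Σaᵢ = 65 and K = 4, so p(red) = (19 − 1)/(65 − 4) = 18/61 ≈ 0.2951.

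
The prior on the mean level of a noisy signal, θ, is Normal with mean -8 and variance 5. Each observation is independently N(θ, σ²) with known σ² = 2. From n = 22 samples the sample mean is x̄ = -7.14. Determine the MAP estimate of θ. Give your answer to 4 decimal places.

n = 22, x̄ = -7.14.
For a Normal prior and Normal likelihood with known variance, the posterior is Normal; its mode equals its mean, the precision-weighted average.
Prior precision 1/σ₀² = 1/5 = 0.2; data precision n/σ² = 22/2 = 11.
θ̂ = (0.2·(-8) + 11·(-7.14)) / (0.2 + 11) = (-80.14)/11.2 = -4007/560 ≈ -7.1554.

θ̂_MAP = -7.1554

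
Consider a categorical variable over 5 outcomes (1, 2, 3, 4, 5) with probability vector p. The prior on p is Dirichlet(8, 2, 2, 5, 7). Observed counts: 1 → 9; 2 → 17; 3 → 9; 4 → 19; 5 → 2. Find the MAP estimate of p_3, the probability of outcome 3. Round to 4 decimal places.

MAP estimate: 0.1333

The posterior is Dirichlet(αᵢ + nᵢ) = Dirichlet(17, 19, 11, 24, 9).
For a Dirichlet(a₁,…,a_K) with all aᵢ > 1, the mode has j-th component (aⱼ − 1)/(Σaᵢ − K).
Here Σaᵢ = 80 and K = 5, so p_3 = (11 − 1)/(80 − 5) = 10/75 ≈ 0.1333.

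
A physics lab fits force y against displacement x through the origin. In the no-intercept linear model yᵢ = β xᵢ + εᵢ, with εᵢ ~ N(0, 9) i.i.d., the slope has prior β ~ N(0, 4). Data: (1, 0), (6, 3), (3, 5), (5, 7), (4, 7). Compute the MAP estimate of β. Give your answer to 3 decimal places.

log p(β | y) = −Σ(yᵢ − βxᵢ)²/(2·9) − β²/(2·4) + const.
Setting the derivative to zero: Σxᵢ(yᵢ − βxᵢ)/9 − β/4 = 0, so β = Σxᵢyᵢ / (Σxᵢ² + σ²/τ²).
Σxᵢyᵢ = 1·0 + 6·3 + 3·5 + 5·7 + 4·7 = 96; Σxᵢ² = 87; σ²/τ² = 2.25.
β̂_MAP = 96 / (87 + 2.25) = 96/89.25 ≈ 1.076.

β̂_MAP = 1.076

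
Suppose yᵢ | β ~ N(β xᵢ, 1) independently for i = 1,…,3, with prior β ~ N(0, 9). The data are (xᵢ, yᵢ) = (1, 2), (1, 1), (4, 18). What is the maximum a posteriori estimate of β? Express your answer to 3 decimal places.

β̂_MAP = 4.141

log p(β | y) = −Σ(yᵢ − βxᵢ)²/(2·1) − β²/(2·9) + const.
Setting the derivative to zero: Σxᵢ(yᵢ − βxᵢ)/1 − β/9 = 0, so β = Σxᵢyᵢ / (Σxᵢ² + σ²/τ²).
Σxᵢyᵢ = 1·2 + 1·1 + 4·18 = 75; Σxᵢ² = 18; σ²/τ² = 1/9.
β̂_MAP = 75 / (18 + 1/9) = 75/(163/9) = 675/163 ≈ 4.141.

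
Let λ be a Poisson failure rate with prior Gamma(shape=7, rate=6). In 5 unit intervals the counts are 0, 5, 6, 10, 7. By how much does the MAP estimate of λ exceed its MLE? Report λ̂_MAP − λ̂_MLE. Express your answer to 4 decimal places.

MAP − MLE = -2.5091

Σxᵢ = 28. Posterior is Gamma(35, 11); MAP = (35−1)/11 = 34/11 ≈ 3.09091.
MLE = x̄ = 28/5 ≈ 5.60000.
Difference = 34/11 − 28/5 = -138/55 ≈ -2.5091.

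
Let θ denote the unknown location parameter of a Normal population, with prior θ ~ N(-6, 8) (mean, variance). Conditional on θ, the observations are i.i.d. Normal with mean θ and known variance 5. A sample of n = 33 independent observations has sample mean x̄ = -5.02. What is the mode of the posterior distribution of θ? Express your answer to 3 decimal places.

n = 33, x̄ = -5.02.
For a Normal prior and Normal likelihood with known variance, the posterior is Normal; its mode equals its mean, the precision-weighted average.
Prior precision 1/σ₀² = 1/8 = 0.125; data precision n/σ² = 33/5 = 6.6.
θ̂ = (0.125·(-6) + 6.6·(-5.02)) / (0.125 + 6.6) = (-33.882)/6.725 = -33882/6725 ≈ -5.038.

θ̂_MAP = -5.038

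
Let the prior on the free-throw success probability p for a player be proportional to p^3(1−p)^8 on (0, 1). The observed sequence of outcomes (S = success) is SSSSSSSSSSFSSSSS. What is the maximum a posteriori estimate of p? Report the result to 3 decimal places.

p̂_MAP = 0.667

The prior density ∝ p^3(1−p)^8 is the kernel of Beta(4, 9).
Data: 15 successes in 16 trials (from the sequence). The binomial likelihood contributes p^15(1−p)^1, so the posterior is Beta(4+15, 9+1) = Beta(19, 10).
For Beta(a, b) with a, b > 1 the mode is (a−1)/(a+b−2) = 18/27 ≈ 0.667.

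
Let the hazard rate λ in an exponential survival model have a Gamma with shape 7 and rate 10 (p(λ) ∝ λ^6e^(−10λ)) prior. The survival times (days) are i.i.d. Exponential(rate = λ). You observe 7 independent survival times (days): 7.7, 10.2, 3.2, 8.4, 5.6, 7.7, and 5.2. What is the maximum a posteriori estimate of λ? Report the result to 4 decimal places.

λ̂_MAP = 0.2241

The Exponential(rate=λ) likelihood is ∝ λ^n e^(−λΣtᵢ). Here n = 7 and Σtᵢ = 7.7 + 10.2 + 3.2 + 8.4 + 5.6 + 7.7 + 5.2 = 48.
Posterior ∝ λ^6e^(−10λ) · λ^7e^(−48λ) = λ^13e^(−58λ), i.e. Gamma(14, 58).
Mode = (a−1)/b = 13/58 ≈ 0.2241.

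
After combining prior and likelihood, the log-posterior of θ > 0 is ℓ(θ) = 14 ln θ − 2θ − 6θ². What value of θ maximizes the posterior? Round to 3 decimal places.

θ̂_MAP = 1.000

ℓ'(θ) = 14/θ − 2 − 12θ. Setting this to zero and multiplying by θ: 12θ² + 2θ − 14 = 0.
θ = (−2 + √(2² + 4·12·14)) / (2·12) = (−2 + √676) / 24 = (−2 + 26)/24 = 1.
ℓ''(θ) = −14/θ² − 12 < 0, confirming a maximum.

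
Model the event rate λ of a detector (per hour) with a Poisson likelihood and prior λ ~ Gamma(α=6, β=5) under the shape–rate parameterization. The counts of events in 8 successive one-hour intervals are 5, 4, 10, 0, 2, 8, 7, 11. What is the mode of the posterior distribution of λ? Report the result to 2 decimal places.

λ̂_MAP = 4.00

Σxᵢ = 5+4+10+0+2+8+7+11 = 47, with n = 8.
Posterior ∝ λ^5e^(−5λ) · λ^47e^(−8λ) = λ^52e^(−13λ), i.e. Gamma(shape=53, rate=13).
The mode of a Gamma(a, b) with a ≥ 1 (shape–rate) is (a−1)/b = 52/13 ≈ 4.00.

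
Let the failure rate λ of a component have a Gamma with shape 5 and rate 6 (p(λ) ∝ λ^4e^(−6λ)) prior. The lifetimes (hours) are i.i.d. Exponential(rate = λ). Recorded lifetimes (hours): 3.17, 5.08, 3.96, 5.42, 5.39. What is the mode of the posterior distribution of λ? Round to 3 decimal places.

The Exponential(rate=λ) likelihood is ∝ λ^n e^(−λΣtᵢ). Here n = 5 and Σtᵢ = 3.17 + 5.08 + 3.96 + 5.42 + 5.39 = 23.02.
Posterior ∝ λ^4e^(−6λ) · λ^5e^(−23.02λ) = λ^9e^(−29.02λ), i.e. Gamma(10, 29.02).
Mode = (a−1)/b = 9/29.02 ≈ 0.310.

λ̂_MAP = 0.310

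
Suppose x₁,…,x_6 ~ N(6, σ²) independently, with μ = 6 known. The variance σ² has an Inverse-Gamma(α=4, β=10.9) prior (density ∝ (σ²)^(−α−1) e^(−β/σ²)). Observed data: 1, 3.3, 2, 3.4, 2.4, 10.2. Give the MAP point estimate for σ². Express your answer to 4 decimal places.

σ̂²_MAP = 6.7156

Sum of squared deviations about the known mean: SS = (1−6)² + (3.3−6)² + (2−6)² + (3.4−6)² + (2.4−6)² + (10.2−6)² = 85.65.
The Normal likelihood contributes (σ²)^(−n/2) exp(−SS/(2σ²)), so the posterior is Inverse-Gamma(α + n/2, β + SS/2) = Inverse-Gamma(7, 53.725).
The mode of Inverse-Gamma(a, b) is b/(a+1) = 53.725/8 ≈ 6.7156.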